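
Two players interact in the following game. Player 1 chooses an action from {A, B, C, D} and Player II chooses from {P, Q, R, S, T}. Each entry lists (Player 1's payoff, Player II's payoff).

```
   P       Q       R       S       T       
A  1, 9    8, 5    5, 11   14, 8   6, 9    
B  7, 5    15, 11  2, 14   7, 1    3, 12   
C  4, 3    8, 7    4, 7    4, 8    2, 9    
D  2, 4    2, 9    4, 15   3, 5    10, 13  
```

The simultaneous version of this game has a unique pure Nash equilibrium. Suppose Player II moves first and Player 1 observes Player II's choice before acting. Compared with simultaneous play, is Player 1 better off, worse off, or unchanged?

Backward induction with Player II moving first.
- P: BR = B, leader payoff 5.
- Q: BR = B, leader payoff 11.
- R: BR = A, leader payoff 11.
- S: BR = A, leader payoff 8.
- T: BR = D, leader payoff 13.
Among 5, 11, 11, 8, 13, the best is 13 at T. Subgame-perfect outcome: (D, T) with payoffs (10, 13).
Under simultaneous play:
Player 1's best replies: P→B; Q→B; R→A; S→A; T→D.
Player II's best replies: A→R; B→R; C→T; D→R.
The unique mutual best reply is (A, R), giving (5, 11).
Player 1 earns 10 sequentially versus 5 at the Nash outcome: better off.

better off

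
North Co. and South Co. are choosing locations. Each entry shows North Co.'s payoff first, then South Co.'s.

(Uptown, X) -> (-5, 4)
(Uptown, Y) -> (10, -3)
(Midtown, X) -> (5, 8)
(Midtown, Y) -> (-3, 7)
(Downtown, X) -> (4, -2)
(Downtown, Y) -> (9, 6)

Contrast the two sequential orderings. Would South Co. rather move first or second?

first

If North Co. leads: South Co.'s best replies are Uptown→X, Midtown→X, Downtown→Y; North Co.'s induced payoffs -5, 5, 9; outcome (Downtown, Y), payoffs (9, 6).
If South Co. leads: North Co.'s best replies are X→Midtown, Y→Uptown; South Co.'s induced payoffs 8, -3; outcome (Midtown, X), payoffs (5, 8).
South Co. gets 8 moving first and 6 moving second, so South Co. prefers to move first.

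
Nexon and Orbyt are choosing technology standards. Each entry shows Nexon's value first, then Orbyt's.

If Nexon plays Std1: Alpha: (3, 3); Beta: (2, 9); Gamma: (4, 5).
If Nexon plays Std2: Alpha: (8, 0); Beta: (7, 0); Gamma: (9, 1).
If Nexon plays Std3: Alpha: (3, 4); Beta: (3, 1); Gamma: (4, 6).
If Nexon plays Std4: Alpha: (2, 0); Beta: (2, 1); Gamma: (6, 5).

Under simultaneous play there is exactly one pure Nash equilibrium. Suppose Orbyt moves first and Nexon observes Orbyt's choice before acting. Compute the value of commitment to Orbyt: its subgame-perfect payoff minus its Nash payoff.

Backward induction with Orbyt moving first.
- Alpha: Nexon compares 3, 8, 3, 2 and picks Std2; Orbyt would get 0.
- Beta: Nexon compares 2, 7, 3, 2 and picks Std2; Orbyt would get 0.
- Gamma: Nexon compares 4, 9, 4, 6 and picks Std2; Orbyt would get 1.
Among 0, 0, 1, the best is 1 at Gamma. Subgame-perfect outcome: (Std2, Gamma) with payoffs (9, 1).
For the simultaneous game, intersect best replies.
Nexon's best replies: Alpha→Std2; Beta→Std2; Gamma→Std2.
Orbyt's best replies: Std1→Beta; Std2→Gamma; Std3→Gamma; Std4→Gamma.
Only (Std2, Gamma) has each player best-responding; Nash payoffs (9, 1).
Orbyt's commitment gain: 1 − 1 = 0.

0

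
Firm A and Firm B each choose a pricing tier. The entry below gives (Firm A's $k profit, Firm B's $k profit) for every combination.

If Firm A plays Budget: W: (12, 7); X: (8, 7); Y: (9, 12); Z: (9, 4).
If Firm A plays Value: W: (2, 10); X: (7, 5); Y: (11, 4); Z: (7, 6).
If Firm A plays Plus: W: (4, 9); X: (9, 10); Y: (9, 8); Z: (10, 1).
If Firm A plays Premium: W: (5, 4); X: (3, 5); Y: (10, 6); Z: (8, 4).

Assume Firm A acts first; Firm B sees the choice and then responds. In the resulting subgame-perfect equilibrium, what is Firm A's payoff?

10

Backward induction with Firm A moving first.
- Budget → Firm B plays Y (best of 7, 7, 12, 4); Firm A gets 9.
- Value → Firm B plays W (best of 10, 5, 4, 6); Firm A gets 2.
- Plus → Firm B plays X (best of 9, 10, 8, 1); Firm A gets 9.
- Premium → Firm B plays Y (best of 4, 5, 6, 4); Firm A gets 10.
Among 9, 2, 9, 10, the best is 10 at Premium. Subgame-perfect outcome: (Premium, Y) with payoffs (10, 6).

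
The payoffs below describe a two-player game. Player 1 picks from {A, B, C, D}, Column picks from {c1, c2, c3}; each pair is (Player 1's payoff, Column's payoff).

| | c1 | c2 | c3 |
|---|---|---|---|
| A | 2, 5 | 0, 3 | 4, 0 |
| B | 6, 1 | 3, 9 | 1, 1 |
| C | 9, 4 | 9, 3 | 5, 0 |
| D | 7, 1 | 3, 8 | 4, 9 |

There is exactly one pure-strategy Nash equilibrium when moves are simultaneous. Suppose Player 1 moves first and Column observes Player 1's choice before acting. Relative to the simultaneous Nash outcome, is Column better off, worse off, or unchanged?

Work backward from Column's decision.
- A: BR = c1, leader payoff 2.
- B: BR = c2, leader payoff 3.
- C: BR = c1, leader payoff 9.
- D: BR = c3, leader payoff 4.
Maximizing over 2, 3, 9, 4, Player 1 chooses C. Subgame-perfect outcome: (C, c1) with payoffs (9, 4).
Now find the simultaneous Nash equilibrium.
Player 1's best replies: c1→C; c2→C; c3→C.
Column's best replies: A→c1; B→c2; C→c1; D→c3.
The unique mutual best reply is (C, c1), giving (9, 4).
Column earns 4 sequentially versus 4 at the Nash outcome: unchanged.

unchanged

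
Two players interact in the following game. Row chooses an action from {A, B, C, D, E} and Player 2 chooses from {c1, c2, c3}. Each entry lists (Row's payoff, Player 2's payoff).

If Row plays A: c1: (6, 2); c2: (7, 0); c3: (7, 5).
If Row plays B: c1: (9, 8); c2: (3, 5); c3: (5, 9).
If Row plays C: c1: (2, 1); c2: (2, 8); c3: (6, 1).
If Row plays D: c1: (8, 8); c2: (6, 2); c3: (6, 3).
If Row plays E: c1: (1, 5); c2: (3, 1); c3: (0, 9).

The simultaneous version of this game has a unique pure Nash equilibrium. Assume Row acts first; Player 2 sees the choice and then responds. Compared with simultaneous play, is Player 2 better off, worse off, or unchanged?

better off

Backward induction with Row moving first.
- A: Player 2 compares 2, 0, 5 and picks c3; Row would get 7.
- B: Player 2 compares 8, 5, 9 and picks c3; Row would get 5.
- C: Player 2 compares 1, 8, 1 and picks c2; Row would get 2.
- D: Player 2 compares 8, 2, 3 and picks c1; Row would get 8.
- E: Player 2 compares 5, 1, 9 and picks c3; Row would get 0.
Maximizing over 7, 5, 2, 8, 0, Row chooses D. Subgame-perfect outcome: (D, c1) with payoffs (8, 8).
Now find the simultaneous Nash equilibrium.
Row's best replies: c1→B; c2→A; c3→A.
Player 2's best replies: A→c3; B→c3; C→c2; D→c1; E→c3.
The unique mutual best reply is (A, c3), giving (7, 5).
Player 2 earns 8 sequentially versus 5 at the Nash outcome: better off.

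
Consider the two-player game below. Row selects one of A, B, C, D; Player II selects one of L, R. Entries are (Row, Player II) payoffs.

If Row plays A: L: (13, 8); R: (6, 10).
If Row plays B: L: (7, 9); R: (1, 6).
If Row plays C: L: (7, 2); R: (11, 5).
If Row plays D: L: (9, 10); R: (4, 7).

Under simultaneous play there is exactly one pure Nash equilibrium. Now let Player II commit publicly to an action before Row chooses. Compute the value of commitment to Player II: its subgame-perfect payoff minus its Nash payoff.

Solve by backward induction (Player II leads).
- L: Row compares 13, 7, 7, 9 and picks A; Player II would get 8.
- R: Row compares 6, 1, 11, 4 and picks C; Player II would get 5.
Among 8, 5, the best is 8 at L. Subgame-perfect outcome: (A, L) with payoffs (13, 8).
For the simultaneous game, intersect best replies.
Row's best replies: L→A; R→C.
Player II's best replies: A→R; B→L; C→R; D→L.
Only (C, R) has each player best-responding; Nash payoffs (11, 5).
Player II's commitment gain: 8 − 5 = 3.

3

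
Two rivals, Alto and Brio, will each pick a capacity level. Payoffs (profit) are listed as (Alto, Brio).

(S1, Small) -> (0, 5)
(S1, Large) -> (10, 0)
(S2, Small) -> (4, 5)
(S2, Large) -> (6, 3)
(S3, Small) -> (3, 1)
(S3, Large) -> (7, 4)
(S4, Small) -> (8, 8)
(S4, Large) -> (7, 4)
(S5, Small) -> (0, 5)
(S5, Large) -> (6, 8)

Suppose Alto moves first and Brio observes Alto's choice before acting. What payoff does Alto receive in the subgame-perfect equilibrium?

Backward induction with Alto moving first.
- S1: Brio compares 5, 0 and picks Small; Alto would get 0.
- S2: Brio compares 5, 3 and picks Small; Alto would get 4.
- S3: Brio compares 1, 4 and picks Large; Alto would get 7.
- S4: Brio compares 8, 4 and picks Small; Alto would get 8.
- S5: Brio compares 5, 8 and picks Large; Alto would get 6.
Maximizing over 0, 4, 7, 8, 6, Alto chooses S4. Subgame-perfect outcome: (S4, Small) with payoffs (8, 8).

8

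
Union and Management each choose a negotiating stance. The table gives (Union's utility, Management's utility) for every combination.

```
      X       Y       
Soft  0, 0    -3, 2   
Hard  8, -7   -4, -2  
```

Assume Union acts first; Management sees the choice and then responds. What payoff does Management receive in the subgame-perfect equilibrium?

2

Management best-responds to each possible Union move:
- Soft: BR = Y, leader payoff -3.
- Hard: BR = Y, leader payoff -4.
Union's induced payoffs are -3, -4, so Union commits to Soft. Subgame-perfect outcome: (Soft, Y) with payoffs (-3, 2).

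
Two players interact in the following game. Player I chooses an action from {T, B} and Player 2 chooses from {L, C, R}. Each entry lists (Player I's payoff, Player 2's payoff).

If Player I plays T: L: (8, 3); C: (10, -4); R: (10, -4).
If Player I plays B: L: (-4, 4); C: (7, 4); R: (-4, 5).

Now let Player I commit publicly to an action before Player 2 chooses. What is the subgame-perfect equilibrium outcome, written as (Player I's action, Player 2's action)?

Player 2 best-responds to each possible Player I move:
- T: BR = L, leader payoff 8.
- B: BR = R, leader payoff -4.
Among 8, -4, the best is 8 at T. Subgame-perfect outcome: (T, L) with payoffs (8, 3).

(T, L)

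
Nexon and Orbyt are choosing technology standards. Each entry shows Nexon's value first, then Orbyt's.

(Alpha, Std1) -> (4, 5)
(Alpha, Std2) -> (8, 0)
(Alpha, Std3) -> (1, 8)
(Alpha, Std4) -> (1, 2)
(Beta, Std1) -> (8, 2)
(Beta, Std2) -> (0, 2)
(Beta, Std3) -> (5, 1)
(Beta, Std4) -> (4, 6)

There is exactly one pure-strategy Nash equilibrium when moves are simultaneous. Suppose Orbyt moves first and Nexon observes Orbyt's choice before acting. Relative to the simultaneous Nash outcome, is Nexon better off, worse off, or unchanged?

Solve by backward induction (Orbyt leads).
- Std1: BR = Beta, leader payoff 2.
- Std2: BR = Alpha, leader payoff 0.
- Std3: BR = Beta, leader payoff 1.
- Std4: BR = Beta, leader payoff 6.
Among 2, 0, 1, 6, the best is 6 at Std4. Subgame-perfect outcome: (Beta, Std4) with payoffs (4, 6).
Now find the simultaneous Nash equilibrium.
Nexon's best replies: Std1→Beta; Std2→Alpha; Std3→Beta; Std4→Beta.
Orbyt's best replies: Alpha→Std3; Beta→Std4.
Only (Beta, Std4) has each player best-responding; Nash payoffs (4, 6).
Nexon earns 4 sequentially versus 4 at the Nash outcome: unchanged.

unchanged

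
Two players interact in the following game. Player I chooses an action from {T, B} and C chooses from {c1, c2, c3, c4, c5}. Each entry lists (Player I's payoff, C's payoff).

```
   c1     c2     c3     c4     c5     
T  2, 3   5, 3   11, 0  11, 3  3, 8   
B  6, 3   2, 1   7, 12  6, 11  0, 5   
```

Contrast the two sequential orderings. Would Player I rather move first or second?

If Player I leads: C's best replies are T→c5, B→c3; Player I's induced payoffs 3, 7; outcome (B, c3), payoffs (7, 12).
If C leads: Player I's best replies are c1→B, c2→T, c3→T, c4→T, c5→T; C's induced payoffs 3, 3, 0, 3, 8; outcome (T, c5), payoffs (3, 8).
Player I gets 7 moving first and 3 moving second, so Player I prefers to move first.

first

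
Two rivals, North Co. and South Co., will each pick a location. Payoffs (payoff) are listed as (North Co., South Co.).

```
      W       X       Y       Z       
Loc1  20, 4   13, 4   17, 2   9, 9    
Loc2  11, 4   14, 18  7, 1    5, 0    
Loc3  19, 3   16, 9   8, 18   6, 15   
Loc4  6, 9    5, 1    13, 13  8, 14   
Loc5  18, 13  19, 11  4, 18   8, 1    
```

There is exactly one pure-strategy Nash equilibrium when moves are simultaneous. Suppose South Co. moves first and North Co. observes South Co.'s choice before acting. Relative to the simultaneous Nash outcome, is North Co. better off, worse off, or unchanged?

better off

North Co. best-responds to each possible South Co. move:
- W: North Co. compares 20, 11, 19, 6, 18 and picks Loc1; South Co. would get 4.
- X: North Co. compares 13, 14, 16, 5, 19 and picks Loc5; South Co. would get 11.
- Y: North Co. compares 17, 7, 8, 13, 4 and picks Loc1; South Co. would get 2.
- Z: North Co. compares 9, 5, 6, 8, 8 and picks Loc1; South Co. would get 9.
Among 4, 11, 2, 9, the best is 11 at X. Subgame-perfect outcome: (Loc5, X) with payoffs (19, 11).
Under simultaneous play:
North Co.'s best replies: W→Loc1; X→Loc5; Y→Loc1; Z→Loc1.
South Co.'s best replies: Loc1→Z; Loc2→X; Loc3→Y; Loc4→Z; Loc5→Y.
Only (Loc1, Z) has each player best-responding; Nash payoffs (9, 9).
North Co. earns 19 sequentially versus 9 at the Nash outcome: better off.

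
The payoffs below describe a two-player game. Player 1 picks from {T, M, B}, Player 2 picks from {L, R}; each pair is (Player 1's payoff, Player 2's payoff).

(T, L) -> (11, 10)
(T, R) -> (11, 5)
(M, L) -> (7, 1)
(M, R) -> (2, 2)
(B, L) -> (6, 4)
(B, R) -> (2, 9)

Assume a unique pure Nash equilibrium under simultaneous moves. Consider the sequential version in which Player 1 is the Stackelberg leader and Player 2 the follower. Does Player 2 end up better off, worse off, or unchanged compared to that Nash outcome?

unchanged

Work backward from Player 2's decision.
- T: Player 2 compares 10, 5 and picks L; Player 1 would get 11.
- M: Player 2 compares 1, 2 and picks R; Player 1 would get 2.
- B: Player 2 compares 4, 9 and picks R; Player 1 would get 2.
Maximizing over 11, 2, 2, Player 1 chooses T. Subgame-perfect outcome: (T, L) with payoffs (11, 10).
Under simultaneous play:
Player 1's best replies: L→T; R→T.
Player 2's best replies: T→L; M→R; B→R.
Only (T, L) has each player best-responding; Nash payoffs (11, 10).
Player 2 earns 10 sequentially versus 10 at the Nash outcome: unchanged.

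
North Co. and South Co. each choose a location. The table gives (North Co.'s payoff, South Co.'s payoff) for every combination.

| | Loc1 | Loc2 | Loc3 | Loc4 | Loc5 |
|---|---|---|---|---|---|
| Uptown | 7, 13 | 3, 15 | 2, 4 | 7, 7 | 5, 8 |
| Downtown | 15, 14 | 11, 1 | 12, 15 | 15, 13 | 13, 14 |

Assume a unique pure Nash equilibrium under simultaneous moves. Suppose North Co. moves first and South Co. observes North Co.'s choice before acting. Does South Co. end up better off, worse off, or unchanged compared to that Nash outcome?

unchanged

South Co. best-responds to each possible North Co. move:
- Uptown → South Co. plays Loc2 (best of 13, 15, 4, 7, 8); North Co. gets 3.
- Downtown → South Co. plays Loc3 (best of 14, 1, 15, 13, 14); North Co. gets 12.
Among 3, 12, the best is 12 at Downtown. Subgame-perfect outcome: (Downtown, Loc3) with payoffs (12, 15).
Now find the simultaneous Nash equilibrium.
North Co.'s best replies: Loc1→Downtown; Loc2→Downtown; Loc3→Downtown; Loc4→Downtown; Loc5→Downtown.
South Co.'s best replies: Uptown→Loc2; Downtown→Loc3.
Only (Downtown, Loc3) has each player best-responding; Nash payoffs (12, 15).
South Co. earns 15 sequentially versus 15 at the Nash outcome: unchanged.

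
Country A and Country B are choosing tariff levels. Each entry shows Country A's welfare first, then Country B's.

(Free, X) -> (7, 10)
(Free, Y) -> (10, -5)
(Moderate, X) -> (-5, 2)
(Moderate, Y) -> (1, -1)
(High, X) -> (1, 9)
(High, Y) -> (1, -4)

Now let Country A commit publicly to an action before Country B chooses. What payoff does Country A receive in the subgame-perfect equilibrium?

Work backward from Country B's decision.
- Free: BR = X, leader payoff 7.
- Moderate: BR = X, leader payoff -5.
- High: BR = X, leader payoff 1.
Among 7, -5, 1, the best is 7 at Free. Subgame-perfect outcome: (Free, X) with payoffs (7, 10).

7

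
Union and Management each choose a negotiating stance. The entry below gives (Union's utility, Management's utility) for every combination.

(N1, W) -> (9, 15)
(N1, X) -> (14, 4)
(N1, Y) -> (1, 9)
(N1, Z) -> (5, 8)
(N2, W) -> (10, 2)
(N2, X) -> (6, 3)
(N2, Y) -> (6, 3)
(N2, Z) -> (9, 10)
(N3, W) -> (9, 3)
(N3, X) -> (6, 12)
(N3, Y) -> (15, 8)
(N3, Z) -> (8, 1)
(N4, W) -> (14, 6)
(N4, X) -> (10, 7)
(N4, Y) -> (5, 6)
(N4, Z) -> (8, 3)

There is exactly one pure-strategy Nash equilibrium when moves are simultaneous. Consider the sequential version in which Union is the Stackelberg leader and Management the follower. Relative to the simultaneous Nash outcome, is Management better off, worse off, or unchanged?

worse off

Management best-responds to each possible Union move:
- N1: Management compares 15, 4, 9, 8 and picks W; Union would get 9.
- N2: Management compares 2, 3, 3, 10 and picks Z; Union would get 9.
- N3: Management compares 3, 12, 8, 1 and picks X; Union would get 6.
- N4: Management compares 6, 7, 6, 3 and picks X; Union would get 10.
Union's induced payoffs are 9, 9, 6, 10, so Union commits to N4. Subgame-perfect outcome: (N4, X) with payoffs (10, 7).
For the simultaneous game, intersect best replies.
Union's best replies: W→N4; X→N1; Y→N3; Z→N2.
Management's best replies: N1→W; N2→Z; N3→X; N4→X.
Only (N2, Z) has each player best-responding; Nash payoffs (9, 10).
Management earns 7 sequentially versus 10 at the Nash outcome: worse off.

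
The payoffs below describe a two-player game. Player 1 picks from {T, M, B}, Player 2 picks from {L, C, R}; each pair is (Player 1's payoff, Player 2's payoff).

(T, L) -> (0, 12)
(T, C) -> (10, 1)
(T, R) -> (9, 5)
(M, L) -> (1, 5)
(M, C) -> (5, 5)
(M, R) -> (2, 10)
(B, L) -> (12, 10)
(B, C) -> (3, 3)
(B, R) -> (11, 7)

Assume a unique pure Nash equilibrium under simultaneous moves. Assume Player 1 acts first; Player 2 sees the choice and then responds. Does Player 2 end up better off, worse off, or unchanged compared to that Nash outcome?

unchanged

Player 2 best-responds to each possible Player 1 move:
- T → Player 2 plays L (best of 12, 1, 5); Player 1 gets 0.
- M → Player 2 plays R (best of 5, 5, 10); Player 1 gets 2.
- B → Player 2 plays L (best of 10, 3, 7); Player 1 gets 12.
Maximizing over 0, 2, 12, Player 1 chooses B. Subgame-perfect outcome: (B, L) with payoffs (12, 10).
Under simultaneous play:
Player 1's best replies: L→B; C→T; R→B.
Player 2's best replies: T→L; M→R; B→L.
The unique mutual best reply is (B, L), giving (12, 10).
Player 2 earns 10 sequentially versus 10 at the Nash outcome: unchanged.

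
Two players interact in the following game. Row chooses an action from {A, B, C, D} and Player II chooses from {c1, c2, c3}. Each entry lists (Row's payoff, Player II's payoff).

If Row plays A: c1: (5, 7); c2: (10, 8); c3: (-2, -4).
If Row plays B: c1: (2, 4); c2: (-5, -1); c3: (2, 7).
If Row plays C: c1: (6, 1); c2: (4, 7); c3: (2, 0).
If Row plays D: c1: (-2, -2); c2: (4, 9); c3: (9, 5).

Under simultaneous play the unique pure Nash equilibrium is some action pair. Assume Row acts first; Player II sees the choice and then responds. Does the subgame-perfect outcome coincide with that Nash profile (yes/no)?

Solve by backward induction (Row leads).
- A → Player II plays c2 (best of 7, 8, -4); Row gets 10.
- B → Player II plays c3 (best of 4, -1, 7); Row gets 2.
- C → Player II plays c2 (best of 1, 7, 0); Row gets 4.
- D → Player II plays c2 (best of -2, 9, 5); Row gets 4.
Among 10, 2, 4, 4, the best is 10 at A. Subgame-perfect outcome: (A, c2) with payoffs (10, 8).
Under simultaneous play:
Row's best replies: c1→C; c2→A; c3→D.
Player II's best replies: A→c2; B→c3; C→c2; D→c2.
Only (A, c2) has each player best-responding; Nash payoffs (10, 8).
Sequential outcome (A, c2) coincides with the Nash profile (A, c2).

yes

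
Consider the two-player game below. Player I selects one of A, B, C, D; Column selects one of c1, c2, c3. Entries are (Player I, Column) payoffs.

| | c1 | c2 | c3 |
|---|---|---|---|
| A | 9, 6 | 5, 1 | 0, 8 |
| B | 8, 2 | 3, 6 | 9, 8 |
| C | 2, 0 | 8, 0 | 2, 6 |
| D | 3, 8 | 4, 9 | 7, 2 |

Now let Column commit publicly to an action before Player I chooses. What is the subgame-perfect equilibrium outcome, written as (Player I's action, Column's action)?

Solve by backward induction (Column leads).
- c1: BR = A, leader payoff 6.
- c2: BR = C, leader payoff 0.
- c3: BR = B, leader payoff 8.
Among 6, 0, 8, the best is 8 at c3. Subgame-perfect outcome: (B, c3) with payoffs (9, 8).

(B, c3)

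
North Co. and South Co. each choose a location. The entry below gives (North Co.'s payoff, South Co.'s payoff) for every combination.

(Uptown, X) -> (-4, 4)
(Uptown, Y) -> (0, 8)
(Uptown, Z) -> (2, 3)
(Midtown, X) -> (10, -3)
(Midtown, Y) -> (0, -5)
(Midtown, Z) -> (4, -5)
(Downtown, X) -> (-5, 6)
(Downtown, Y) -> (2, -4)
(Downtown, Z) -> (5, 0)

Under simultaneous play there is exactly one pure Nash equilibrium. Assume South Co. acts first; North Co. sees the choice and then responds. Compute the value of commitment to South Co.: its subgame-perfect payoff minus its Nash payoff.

3

Backward induction with South Co. moving first.
- X → North Co. plays Midtown (best of -4, 10, -5); South Co. gets -3.
- Y → North Co. plays Downtown (best of 0, 0, 2); South Co. gets -4.
- Z → North Co. plays Downtown (best of 2, 4, 5); South Co. gets 0.
Among -3, -4, 0, the best is 0 at Z. Subgame-perfect outcome: (Downtown, Z) with payoffs (5, 0).
Now find the simultaneous Nash equilibrium.
North Co.'s best replies: X→Midtown; Y→Downtown; Z→Downtown.
South Co.'s best replies: Uptown→Y; Midtown→X; Downtown→X.
Only (Midtown, X) has each player best-responding; Nash payoffs (10, -3).
South Co.'s commitment gain: 0 − -3 = 3.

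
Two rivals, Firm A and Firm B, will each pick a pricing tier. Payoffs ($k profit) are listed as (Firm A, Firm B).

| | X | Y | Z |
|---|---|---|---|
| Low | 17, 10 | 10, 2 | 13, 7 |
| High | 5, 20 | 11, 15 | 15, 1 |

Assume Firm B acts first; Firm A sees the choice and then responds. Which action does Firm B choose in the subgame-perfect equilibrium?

Solve by backward induction (Firm B leads).
- X: BR = Low, leader payoff 10.
- Y: BR = High, leader payoff 15.
- Z: BR = High, leader payoff 1.
Among 10, 15, 1, the best is 15 at Y. Subgame-perfect outcome: (High, Y) with payoffs (11, 15).

Y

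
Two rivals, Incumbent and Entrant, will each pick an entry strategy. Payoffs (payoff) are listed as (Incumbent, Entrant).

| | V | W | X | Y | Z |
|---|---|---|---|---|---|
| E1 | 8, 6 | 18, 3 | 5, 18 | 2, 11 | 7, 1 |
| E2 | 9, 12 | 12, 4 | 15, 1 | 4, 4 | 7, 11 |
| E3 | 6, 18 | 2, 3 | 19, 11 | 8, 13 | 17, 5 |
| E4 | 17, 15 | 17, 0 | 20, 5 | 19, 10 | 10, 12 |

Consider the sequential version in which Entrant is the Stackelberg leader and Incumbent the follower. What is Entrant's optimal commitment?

V

Incumbent best-responds to each possible Entrant move:
- V: Incumbent compares 8, 9, 6, 17 and picks E4; Entrant would get 15.
- W: Incumbent compares 18, 12, 2, 17 and picks E1; Entrant would get 3.
- X: Incumbent compares 5, 15, 19, 20 and picks E4; Entrant would get 5.
- Y: Incumbent compares 2, 4, 8, 19 and picks E4; Entrant would get 10.
- Z: Incumbent compares 7, 7, 17, 10 and picks E3; Entrant would get 5.
Among 15, 3, 5, 10, 5, the best is 15 at V. Subgame-perfect outcome: (E4, V) with payoffs (17, 15).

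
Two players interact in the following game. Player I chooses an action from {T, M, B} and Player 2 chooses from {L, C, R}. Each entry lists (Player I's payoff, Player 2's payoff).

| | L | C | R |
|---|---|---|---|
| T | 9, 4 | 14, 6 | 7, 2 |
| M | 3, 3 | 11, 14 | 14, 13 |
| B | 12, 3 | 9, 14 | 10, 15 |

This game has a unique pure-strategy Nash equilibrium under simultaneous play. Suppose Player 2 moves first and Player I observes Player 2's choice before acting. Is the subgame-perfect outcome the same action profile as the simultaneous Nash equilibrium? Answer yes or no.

Player I best-responds to each possible Player 2 move:
- L → Player I plays B (best of 9, 3, 12); Player 2 gets 3.
- C → Player I plays T (best of 14, 11, 9); Player 2 gets 6.
- R → Player I plays M (best of 7, 14, 10); Player 2 gets 13.
Among 3, 6, 13, the best is 13 at R. Subgame-perfect outcome: (M, R) with payoffs (14, 13).
Now find the simultaneous Nash equilibrium.
Player I's best replies: L→B; C→T; R→M.
Player 2's best replies: T→C; M→C; B→R.
Only (T, C) has each player best-responding; Nash payoffs (14, 6).
Sequential outcome (M, R) differs from the Nash profile (T, C).

no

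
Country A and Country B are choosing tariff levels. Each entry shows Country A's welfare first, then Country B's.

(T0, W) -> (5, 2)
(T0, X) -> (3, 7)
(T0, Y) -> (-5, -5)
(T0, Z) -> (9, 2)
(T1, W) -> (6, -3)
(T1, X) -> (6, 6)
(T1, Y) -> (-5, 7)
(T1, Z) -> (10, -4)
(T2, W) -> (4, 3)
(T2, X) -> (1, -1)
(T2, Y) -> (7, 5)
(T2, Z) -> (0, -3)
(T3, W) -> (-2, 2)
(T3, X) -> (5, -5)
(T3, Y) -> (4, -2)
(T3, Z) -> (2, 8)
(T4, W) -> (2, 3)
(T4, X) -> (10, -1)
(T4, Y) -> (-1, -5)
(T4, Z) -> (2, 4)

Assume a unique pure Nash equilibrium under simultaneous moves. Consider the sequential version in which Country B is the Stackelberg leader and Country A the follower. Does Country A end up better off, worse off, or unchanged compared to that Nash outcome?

Country A best-responds to each possible Country B move:
- W → Country A plays T1 (best of 5, 6, 4, -2, 2); Country B gets -3.
- X → Country A plays T4 (best of 3, 6, 1, 5, 10); Country B gets -1.
- Y → Country A plays T2 (best of -5, -5, 7, 4, -1); Country B gets 5.
- Z → Country A plays T1 (best of 9, 10, 0, 2, 2); Country B gets -4.
Country B's induced payoffs are -3, -1, 5, -4, so Country B commits to Y. Subgame-perfect outcome: (T2, Y) with payoffs (7, 5).
For the simultaneous game, intersect best replies.
Country A's best replies: W→T1; X→T4; Y→T2; Z→T1.
Country B's best replies: T0→X; T1→Y; T2→Y; T3→Z; T4→Z.
Only (T2, Y) has each player best-responding; Nash payoffs (7, 5).
Country A earns 7 sequentially versus 7 at the Nash outcome: unchanged.

unchanged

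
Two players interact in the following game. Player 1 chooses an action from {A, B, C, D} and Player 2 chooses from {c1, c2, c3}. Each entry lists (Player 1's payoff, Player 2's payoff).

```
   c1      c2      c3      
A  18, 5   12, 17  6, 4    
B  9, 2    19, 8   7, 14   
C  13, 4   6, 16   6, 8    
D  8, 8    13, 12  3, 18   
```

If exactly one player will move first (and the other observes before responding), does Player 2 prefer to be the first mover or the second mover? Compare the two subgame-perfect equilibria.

second

If Player 1 leads: Player 2's best replies are A→c2, B→c3, C→c2, D→c3; Player 1's induced payoffs 12, 7, 6, 3; outcome (A, c2), payoffs (12, 17).
If Player 2 leads: Player 1's best replies are c1→A, c2→B, c3→B; Player 2's induced payoffs 5, 8, 14; outcome (B, c3), payoffs (7, 14).
Player 2 gets 14 moving first and 17 moving second, so Player 2 prefers to move second.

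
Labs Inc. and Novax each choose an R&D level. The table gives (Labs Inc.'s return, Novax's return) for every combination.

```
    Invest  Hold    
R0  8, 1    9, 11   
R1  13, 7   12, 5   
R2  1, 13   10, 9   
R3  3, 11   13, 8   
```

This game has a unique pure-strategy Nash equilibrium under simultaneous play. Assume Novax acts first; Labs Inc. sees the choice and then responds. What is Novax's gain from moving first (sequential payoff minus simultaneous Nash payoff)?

1

Labs Inc. best-responds to each possible Novax move:
- Invest: Labs Inc. compares 8, 13, 1, 3 and picks R1; Novax would get 7.
- Hold: Labs Inc. compares 9, 12, 10, 13 and picks R3; Novax would get 8.
Among 7, 8, the best is 8 at Hold. Subgame-perfect outcome: (R3, Hold) with payoffs (13, 8).
Under simultaneous play:
Labs Inc.'s best replies: Invest→R1; Hold→R3.
Novax's best replies: R0→Hold; R1→Invest; R2→Invest; R3→Invest.
The unique mutual best reply is (R1, Invest), giving (13, 7).
Novax's commitment gain: 8 − 7 = 1.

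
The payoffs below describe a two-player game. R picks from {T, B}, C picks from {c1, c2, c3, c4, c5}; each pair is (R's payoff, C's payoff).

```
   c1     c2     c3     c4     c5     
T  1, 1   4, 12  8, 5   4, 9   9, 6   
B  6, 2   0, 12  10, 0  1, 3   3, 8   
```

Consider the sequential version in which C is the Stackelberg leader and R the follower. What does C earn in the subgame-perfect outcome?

R best-responds to each possible C move:
- c1: R compares 1, 6 and picks B; C would get 2.
- c2: R compares 4, 0 and picks T; C would get 12.
- c3: R compares 8, 10 and picks B; C would get 0.
- c4: R compares 4, 1 and picks T; C would get 9.
- c5: R compares 9, 3 and picks T; C would get 6.
C's induced payoffs are 2, 12, 0, 9, 6, so C commits to c2. Subgame-perfect outcome: (T, c2) with payoffs (4, 12).

12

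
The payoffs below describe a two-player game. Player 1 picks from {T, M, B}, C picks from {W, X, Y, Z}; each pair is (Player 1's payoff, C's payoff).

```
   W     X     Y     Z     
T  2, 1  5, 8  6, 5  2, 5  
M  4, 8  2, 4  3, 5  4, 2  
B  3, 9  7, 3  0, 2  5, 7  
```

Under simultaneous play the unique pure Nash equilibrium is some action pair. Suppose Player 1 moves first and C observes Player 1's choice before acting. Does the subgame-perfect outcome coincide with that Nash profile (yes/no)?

no

Backward induction with Player 1 moving first.
- T → C plays X (best of 1, 8, 5, 5); Player 1 gets 5.
- M → C plays W (best of 8, 4, 5, 2); Player 1 gets 4.
- B → C plays W (best of 9, 3, 2, 7); Player 1 gets 3.
Player 1's induced payoffs are 5, 4, 3, so Player 1 commits to T. Subgame-perfect outcome: (T, X) with payoffs (5, 8).
Under simultaneous play:
Player 1's best replies: W→M; X→B; Y→T; Z→B.
C's best replies: T→X; M→W; B→W.
Only (M, W) has each player best-responding; Nash payoffs (4, 8).
Sequential outcome (T, X) differs from the Nash profile (M, W).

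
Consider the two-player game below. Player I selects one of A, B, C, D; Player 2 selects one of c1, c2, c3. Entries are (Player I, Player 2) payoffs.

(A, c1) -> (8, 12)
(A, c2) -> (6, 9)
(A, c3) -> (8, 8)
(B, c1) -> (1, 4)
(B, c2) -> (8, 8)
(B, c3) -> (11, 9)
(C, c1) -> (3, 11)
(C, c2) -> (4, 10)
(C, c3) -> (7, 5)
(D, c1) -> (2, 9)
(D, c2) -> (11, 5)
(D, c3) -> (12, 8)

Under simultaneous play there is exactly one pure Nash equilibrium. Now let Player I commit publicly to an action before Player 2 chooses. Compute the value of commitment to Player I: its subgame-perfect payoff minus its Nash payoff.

Work backward from Player 2's decision.
- A: Player 2 compares 12, 9, 8 and picks c1; Player I would get 8.
- B: Player 2 compares 4, 8, 9 and picks c3; Player I would get 11.
- C: Player 2 compares 11, 10, 5 and picks c1; Player I would get 3.
- D: Player 2 compares 9, 5, 8 and picks c1; Player I would get 2.
Player I's induced payoffs are 8, 11, 3, 2, so Player I commits to B. Subgame-perfect outcome: (B, c3) with payoffs (11, 9).
For the simultaneous game, intersect best replies.
Player I's best replies: c1→A; c2→D; c3→D.
Player 2's best replies: A→c1; B→c3; C→c1; D→c1.
Only (A, c1) has each player best-responding; Nash payoffs (8, 12).
Player I's commitment gain: 11 − 8 = 3.

3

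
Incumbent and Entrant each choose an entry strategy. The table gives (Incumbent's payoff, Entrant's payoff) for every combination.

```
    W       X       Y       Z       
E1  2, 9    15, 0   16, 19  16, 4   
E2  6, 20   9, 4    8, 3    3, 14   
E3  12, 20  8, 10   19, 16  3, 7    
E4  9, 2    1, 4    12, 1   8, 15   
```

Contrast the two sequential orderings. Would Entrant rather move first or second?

If Incumbent leads: Entrant's best replies are E1→Y, E2→W, E3→W, E4→Z; Incumbent's induced payoffs 16, 6, 12, 8; outcome (E1, Y), payoffs (16, 19).
If Entrant leads: Incumbent's best replies are W→E3, X→E1, Y→E3, Z→E1; Entrant's induced payoffs 20, 0, 16, 4; outcome (E3, W), payoffs (12, 20).
Entrant gets 20 moving first and 19 moving second, so Entrant prefers to move first.

first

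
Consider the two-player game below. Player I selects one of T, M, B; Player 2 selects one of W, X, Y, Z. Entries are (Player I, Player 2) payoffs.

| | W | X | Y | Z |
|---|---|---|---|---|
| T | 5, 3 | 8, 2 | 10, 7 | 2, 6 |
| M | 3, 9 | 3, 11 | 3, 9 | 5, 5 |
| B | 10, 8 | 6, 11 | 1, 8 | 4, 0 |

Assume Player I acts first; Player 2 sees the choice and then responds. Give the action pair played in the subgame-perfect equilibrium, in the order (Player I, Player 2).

(T, Y)

Solve by backward induction (Player I leads).
- T: Player 2 compares 3, 2, 7, 6 and picks Y; Player I would get 10.
- M: Player 2 compares 9, 11, 9, 5 and picks X; Player I would get 3.
- B: Player 2 compares 8, 11, 8, 0 and picks X; Player I would get 6.
Player I's induced payoffs are 10, 3, 6, so Player I commits to T. Subgame-perfect outcome: (T, Y) with payoffs (10, 7).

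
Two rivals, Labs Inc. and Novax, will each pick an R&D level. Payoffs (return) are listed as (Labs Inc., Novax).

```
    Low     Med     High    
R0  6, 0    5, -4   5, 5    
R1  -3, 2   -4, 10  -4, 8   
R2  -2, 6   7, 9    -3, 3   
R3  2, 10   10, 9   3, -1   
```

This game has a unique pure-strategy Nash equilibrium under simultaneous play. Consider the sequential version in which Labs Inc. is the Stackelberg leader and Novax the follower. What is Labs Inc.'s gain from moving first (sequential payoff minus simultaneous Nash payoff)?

Backward induction with Labs Inc. moving first.
- R0: BR = High, leader payoff 5.
- R1: BR = Med, leader payoff -4.
- R2: BR = Med, leader payoff 7.
- R3: BR = Low, leader payoff 2.
Maximizing over 5, -4, 7, 2, Labs Inc. chooses R2. Subgame-perfect outcome: (R2, Med) with payoffs (7, 9).
For the simultaneous game, intersect best replies.
Labs Inc.'s best replies: Low→R0; Med→R3; High→R0.
Novax's best replies: R0→High; R1→Med; R2→Med; R3→Low.
The unique mutual best reply is (R0, High), giving (5, 5).
Labs Inc.'s commitment gain: 7 − 5 = 2.

2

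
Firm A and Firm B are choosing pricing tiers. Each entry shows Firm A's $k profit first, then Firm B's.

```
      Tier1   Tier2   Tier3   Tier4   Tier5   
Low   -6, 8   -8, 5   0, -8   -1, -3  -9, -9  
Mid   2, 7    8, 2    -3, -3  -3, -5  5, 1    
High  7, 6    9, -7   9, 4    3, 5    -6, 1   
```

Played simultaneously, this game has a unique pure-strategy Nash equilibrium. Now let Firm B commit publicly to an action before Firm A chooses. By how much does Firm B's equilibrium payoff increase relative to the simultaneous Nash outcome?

0

Work backward from Firm A's decision.
- Tier1: Firm A compares -6, 2, 7 and picks High; Firm B would get 6.
- Tier2: Firm A compares -8, 8, 9 and picks High; Firm B would get -7.
- Tier3: Firm A compares 0, -3, 9 and picks High; Firm B would get 4.
- Tier4: Firm A compares -1, -3, 3 and picks High; Firm B would get 5.
- Tier5: Firm A compares -9, 5, -6 and picks Mid; Firm B would get 1.
Among 6, -7, 4, 5, 1, the best is 6 at Tier1. Subgame-perfect outcome: (High, Tier1) with payoffs (7, 6).
Now find the simultaneous Nash equilibrium.
Firm A's best replies: Tier1→High; Tier2→High; Tier3→High; Tier4→High; Tier5→Mid.
Firm B's best replies: Low→Tier1; Mid→Tier1; High→Tier1.
Only (High, Tier1) has each player best-responding; Nash payoffs (7, 6).
Firm B's commitment gain: 6 − 6 = 0.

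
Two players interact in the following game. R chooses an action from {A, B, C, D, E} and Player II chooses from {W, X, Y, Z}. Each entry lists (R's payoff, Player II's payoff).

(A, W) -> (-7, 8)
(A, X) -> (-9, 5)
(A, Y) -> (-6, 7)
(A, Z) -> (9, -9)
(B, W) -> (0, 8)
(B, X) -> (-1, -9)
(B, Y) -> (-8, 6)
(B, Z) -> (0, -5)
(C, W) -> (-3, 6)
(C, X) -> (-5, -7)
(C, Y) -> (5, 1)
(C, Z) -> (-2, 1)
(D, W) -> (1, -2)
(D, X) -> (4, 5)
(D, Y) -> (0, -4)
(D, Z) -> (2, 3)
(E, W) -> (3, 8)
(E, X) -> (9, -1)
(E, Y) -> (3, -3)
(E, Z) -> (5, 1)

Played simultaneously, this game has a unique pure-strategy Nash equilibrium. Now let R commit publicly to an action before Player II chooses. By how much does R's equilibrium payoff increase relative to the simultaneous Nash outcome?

1

Player II best-responds to each possible R move:
- A: Player II compares 8, 5, 7, -9 and picks W; R would get -7.
- B: Player II compares 8, -9, 6, -5 and picks W; R would get 0.
- C: Player II compares 6, -7, 1, 1 and picks W; R would get -3.
- D: Player II compares -2, 5, -4, 3 and picks X; R would get 4.
- E: Player II compares 8, -1, -3, 1 and picks W; R would get 3.
Maximizing over -7, 0, -3, 4, 3, R chooses D. Subgame-perfect outcome: (D, X) with payoffs (4, 5).
For the simultaneous game, intersect best replies.
R's best replies: W→E; X→E; Y→C; Z→A.
Player II's best replies: A→W; B→W; C→W; D→X; E→W.
The unique mutual best reply is (E, W), giving (3, 8).
R's commitment gain: 4 − 3 = 1.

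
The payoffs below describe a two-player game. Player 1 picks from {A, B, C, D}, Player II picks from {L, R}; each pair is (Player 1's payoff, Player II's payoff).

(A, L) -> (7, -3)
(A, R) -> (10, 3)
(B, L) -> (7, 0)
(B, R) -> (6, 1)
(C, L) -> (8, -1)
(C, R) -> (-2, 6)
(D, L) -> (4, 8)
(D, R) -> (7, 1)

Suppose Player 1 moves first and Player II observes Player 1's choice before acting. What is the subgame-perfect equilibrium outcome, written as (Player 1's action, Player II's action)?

Player II best-responds to each possible Player 1 move:
- A: BR = R, leader payoff 10.
- B: BR = R, leader payoff 6.
- C: BR = R, leader payoff -2.
- D: BR = L, leader payoff 4.
Among 10, 6, -2, 4, the best is 10 at A. Subgame-perfect outcome: (A, R) with payoffs (10, 3).

(A, R)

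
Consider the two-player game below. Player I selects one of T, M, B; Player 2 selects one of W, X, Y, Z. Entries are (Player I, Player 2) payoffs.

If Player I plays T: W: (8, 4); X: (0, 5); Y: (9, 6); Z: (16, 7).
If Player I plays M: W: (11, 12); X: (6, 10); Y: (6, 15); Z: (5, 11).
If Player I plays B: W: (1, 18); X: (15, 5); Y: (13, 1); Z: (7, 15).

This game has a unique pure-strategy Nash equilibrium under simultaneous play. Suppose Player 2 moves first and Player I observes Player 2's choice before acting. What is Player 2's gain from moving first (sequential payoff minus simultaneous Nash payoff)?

5

Backward induction with Player 2 moving first.
- W: Player I compares 8, 11, 1 and picks M; Player 2 would get 12.
- X: Player I compares 0, 6, 15 and picks B; Player 2 would get 5.
- Y: Player I compares 9, 6, 13 and picks B; Player 2 would get 1.
- Z: Player I compares 16, 5, 7 and picks T; Player 2 would get 7.
Player 2's induced payoffs are 12, 5, 1, 7, so Player 2 commits to W. Subgame-perfect outcome: (M, W) with payoffs (11, 12).
Under simultaneous play:
Player I's best replies: W→M; X→B; Y→B; Z→T.
Player 2's best replies: T→Z; M→Y; B→W.
The unique mutual best reply is (T, Z), giving (16, 7).
Player 2's commitment gain: 12 − 7 = 5.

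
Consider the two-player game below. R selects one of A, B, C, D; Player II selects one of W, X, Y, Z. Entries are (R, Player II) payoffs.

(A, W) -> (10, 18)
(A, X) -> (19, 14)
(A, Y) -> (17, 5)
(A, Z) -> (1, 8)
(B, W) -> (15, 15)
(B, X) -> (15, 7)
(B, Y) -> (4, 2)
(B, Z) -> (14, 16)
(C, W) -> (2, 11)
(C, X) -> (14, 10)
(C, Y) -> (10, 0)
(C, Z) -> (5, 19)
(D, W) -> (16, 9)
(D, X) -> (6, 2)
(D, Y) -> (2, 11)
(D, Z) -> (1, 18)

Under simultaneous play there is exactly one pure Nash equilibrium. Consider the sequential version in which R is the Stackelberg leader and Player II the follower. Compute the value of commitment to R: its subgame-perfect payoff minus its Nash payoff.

Solve by backward induction (R leads).
- A: Player II compares 18, 14, 5, 8 and picks W; R would get 10.
- B: Player II compares 15, 7, 2, 16 and picks Z; R would get 14.
- C: Player II compares 11, 10, 0, 19 and picks Z; R would get 5.
- D: Player II compares 9, 2, 11, 18 and picks Z; R would get 1.
R's induced payoffs are 10, 14, 5, 1, so R commits to B. Subgame-perfect outcome: (B, Z) with payoffs (14, 16).
For the simultaneous game, intersect best replies.
R's best replies: W→D; X→A; Y→A; Z→B.
Player II's best replies: A→W; B→Z; C→Z; D→Z.
The unique mutual best reply is (B, Z), giving (14, 16).
R's commitment gain: 14 − 14 = 0.

0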